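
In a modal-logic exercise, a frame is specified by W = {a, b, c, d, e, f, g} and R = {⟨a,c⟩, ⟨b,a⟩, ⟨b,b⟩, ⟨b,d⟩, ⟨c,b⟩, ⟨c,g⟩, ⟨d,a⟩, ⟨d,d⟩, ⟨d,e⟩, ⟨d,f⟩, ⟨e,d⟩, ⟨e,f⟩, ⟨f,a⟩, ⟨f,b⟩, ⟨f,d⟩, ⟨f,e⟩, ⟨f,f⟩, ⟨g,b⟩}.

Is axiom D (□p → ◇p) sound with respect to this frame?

The schema D characterises exactly the serial frames.
Serial: yes — every world has a successor (e.g. a R c).

Yes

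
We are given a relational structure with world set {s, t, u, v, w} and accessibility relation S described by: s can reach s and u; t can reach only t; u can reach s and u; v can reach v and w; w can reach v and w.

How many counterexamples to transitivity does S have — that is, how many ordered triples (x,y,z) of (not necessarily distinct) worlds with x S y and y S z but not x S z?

S is transitive; there are no such tuples.

0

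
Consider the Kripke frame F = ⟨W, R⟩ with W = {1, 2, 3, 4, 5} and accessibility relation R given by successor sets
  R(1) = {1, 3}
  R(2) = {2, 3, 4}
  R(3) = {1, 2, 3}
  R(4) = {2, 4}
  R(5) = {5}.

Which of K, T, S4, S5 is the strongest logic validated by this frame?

T

Reflexive (axiom T): yes — every world is R-related to itself.
Transitive (axiom 4): no — 1 R 3 and 3 R 2, but not 1 R 2.
Euclidean (axiom 5): no — 2 R 3 and 2 R 4, but not 3 R 4.
So F validates K, T; S4 would additionally require R to be transitive. The strongest is T.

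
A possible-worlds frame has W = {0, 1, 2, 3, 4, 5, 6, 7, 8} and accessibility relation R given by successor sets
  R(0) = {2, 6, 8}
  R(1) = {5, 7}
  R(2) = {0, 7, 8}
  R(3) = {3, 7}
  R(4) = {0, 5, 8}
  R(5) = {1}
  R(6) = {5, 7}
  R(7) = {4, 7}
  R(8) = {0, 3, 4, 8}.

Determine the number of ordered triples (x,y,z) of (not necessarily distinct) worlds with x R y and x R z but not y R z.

36

Enumerating: (0,2,2), (0,2,6), (0,6,2), (0,6,6), (0,6,8), (0,8,2), (0,8,6), (1,5,5), (1,5,7), (1,7,5), (2,0,0), (2,0,7), … and 24 more.
Total: 36.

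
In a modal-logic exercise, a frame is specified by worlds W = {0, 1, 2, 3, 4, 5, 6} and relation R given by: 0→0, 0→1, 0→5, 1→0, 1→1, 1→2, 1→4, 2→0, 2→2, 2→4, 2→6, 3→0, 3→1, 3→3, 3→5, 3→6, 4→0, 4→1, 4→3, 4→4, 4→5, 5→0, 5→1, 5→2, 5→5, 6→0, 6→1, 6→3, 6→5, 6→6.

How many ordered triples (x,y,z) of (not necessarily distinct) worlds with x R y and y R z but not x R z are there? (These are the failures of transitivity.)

27

Enumerating: (0,1,2), (0,1,4), (0,5,2), (1,0,5), (1,2,6), (1,4,3), (1,4,5), (2,0,1), (2,0,5), (2,4,1), (2,4,3), (2,4,5), … and 15 more.
Total: 27.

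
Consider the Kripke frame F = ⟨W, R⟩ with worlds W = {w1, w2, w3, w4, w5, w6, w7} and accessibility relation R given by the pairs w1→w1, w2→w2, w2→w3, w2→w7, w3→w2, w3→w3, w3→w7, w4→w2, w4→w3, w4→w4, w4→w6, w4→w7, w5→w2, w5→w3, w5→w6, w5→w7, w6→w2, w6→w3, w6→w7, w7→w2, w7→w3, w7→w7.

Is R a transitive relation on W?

Yes

Transitive: yes — every two-step R-path is closed by a direct edge.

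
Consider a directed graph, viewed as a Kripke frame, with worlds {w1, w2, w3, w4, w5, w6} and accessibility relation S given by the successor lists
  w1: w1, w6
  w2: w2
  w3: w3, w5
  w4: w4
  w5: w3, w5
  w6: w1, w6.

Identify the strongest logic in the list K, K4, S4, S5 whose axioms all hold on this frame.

S5

Transitive (axiom 4): yes — every two-step S-path is closed by a direct edge.
Reflexive (axiom T): yes — every world is S-related to itself.
Euclidean (axiom 5): yes — any two successors of a common world are S-related.
So F validates K, K4, S4, S5. The strongest is S5.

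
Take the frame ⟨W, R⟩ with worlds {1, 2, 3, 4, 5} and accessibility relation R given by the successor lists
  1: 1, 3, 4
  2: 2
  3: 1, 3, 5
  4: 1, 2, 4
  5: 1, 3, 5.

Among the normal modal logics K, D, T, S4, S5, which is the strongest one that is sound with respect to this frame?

T

Serial (axiom D): yes — every world has a successor (e.g. 1 R 1).
Reflexive (axiom T): yes — every world is R-related to itself.
Transitive (axiom 4): no — 1 R 3 and 3 R 5, but not 1 R 5.
Euclidean (axiom 5): no — 1 R 3 and 1 R 4, but not 3 R 4.
So F validates K, D, T; S4 would additionally require R to be transitive. The strongest is T.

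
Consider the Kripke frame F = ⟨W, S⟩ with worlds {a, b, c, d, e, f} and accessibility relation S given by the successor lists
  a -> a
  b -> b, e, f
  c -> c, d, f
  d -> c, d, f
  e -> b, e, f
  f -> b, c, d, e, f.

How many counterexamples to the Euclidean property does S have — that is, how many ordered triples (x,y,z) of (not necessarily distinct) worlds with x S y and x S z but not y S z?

Enumerating: (f,b,c), (f,b,d), (f,c,b), (f,c,e), (f,d,b), (f,d,e), (f,e,c), (f,e,d).

8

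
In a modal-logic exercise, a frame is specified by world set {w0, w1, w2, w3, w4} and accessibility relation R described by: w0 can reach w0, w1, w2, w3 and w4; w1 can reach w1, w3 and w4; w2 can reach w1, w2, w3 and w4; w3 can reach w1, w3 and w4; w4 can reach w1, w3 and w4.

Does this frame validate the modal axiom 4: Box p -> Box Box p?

By correspondence theory, 4 is valid on a frame iff R is transitive.
Transitive: yes — every two-step R-path is closed by a direct edge.

Yes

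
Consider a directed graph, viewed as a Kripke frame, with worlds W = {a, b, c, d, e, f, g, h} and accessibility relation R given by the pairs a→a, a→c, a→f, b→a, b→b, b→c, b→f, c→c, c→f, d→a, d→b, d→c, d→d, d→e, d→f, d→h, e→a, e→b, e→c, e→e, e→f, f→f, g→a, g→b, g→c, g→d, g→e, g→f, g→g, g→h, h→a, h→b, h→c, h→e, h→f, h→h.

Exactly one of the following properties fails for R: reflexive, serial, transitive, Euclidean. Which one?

Euclidean

Reflexive: yes — every world is R-related to itself.
Serial: yes — every world has a successor (e.g. a R a).
Transitive: yes — every two-step R-path is closed by a direct edge.
Euclidean: no — a R f and a R c, but not f R c.
Only Euclidean fails.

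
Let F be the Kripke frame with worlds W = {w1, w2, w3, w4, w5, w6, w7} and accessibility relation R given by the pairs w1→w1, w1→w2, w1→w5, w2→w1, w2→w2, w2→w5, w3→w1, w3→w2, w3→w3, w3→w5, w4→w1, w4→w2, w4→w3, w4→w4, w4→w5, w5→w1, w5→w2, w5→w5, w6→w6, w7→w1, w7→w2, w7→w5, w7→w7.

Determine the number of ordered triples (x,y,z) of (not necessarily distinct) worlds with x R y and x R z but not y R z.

13

Enumerating: (w3,w1,w3), (w3,w2,w3), (w3,w5,w3), (w4,w1,w3), (w4,w1,w4), (w4,w2,w3), (w4,w2,w4), (w4,w3,w4), (w4,w5,w3), (w4,w5,w4), (w7,w1,w7), (w7,w2,w7), (w7,w5,w7).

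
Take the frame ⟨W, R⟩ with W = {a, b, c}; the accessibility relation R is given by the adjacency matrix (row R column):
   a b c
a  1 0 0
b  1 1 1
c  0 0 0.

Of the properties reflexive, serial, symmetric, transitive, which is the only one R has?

transitive

Reflexive: no — c is not related to itself.
Serial: no — c has no R-successor.
Symmetric: no — b R a but not a R b.
Transitive: yes — every two-step R-path is closed by a direct edge.
Only transitive holds.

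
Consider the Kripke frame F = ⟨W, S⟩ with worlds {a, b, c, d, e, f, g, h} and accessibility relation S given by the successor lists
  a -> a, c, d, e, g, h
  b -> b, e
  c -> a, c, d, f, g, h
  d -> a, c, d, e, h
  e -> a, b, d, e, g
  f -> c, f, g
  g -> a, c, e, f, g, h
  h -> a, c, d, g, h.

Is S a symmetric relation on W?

Symmetric: yes — every pair in S has its reverse in S.

Yes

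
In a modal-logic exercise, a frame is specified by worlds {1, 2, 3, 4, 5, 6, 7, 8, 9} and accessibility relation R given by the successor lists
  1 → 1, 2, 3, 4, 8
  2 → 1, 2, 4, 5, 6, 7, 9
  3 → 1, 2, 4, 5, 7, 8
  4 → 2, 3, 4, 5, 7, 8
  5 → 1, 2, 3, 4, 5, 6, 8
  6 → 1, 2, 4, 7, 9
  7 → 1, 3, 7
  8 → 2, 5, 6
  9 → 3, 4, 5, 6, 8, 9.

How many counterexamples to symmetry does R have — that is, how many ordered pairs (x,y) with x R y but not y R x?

20

Enumerating: (1,4), (1,8), (2,7), (2,9), (3,2), (3,8), (4,7), (4,8), (5,1), (5,6), (6,1), (6,4), … and 8 more.
Total: 20.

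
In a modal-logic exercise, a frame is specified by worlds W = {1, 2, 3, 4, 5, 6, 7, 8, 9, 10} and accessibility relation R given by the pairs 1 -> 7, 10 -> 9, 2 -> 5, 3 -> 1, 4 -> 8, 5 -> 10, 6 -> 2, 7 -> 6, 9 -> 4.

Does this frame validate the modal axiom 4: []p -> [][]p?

By correspondence theory, 4 is valid on a frame iff R is transitive.
Transitive: no — 1 R 7 and 7 R 6, but not 1 R 6.

No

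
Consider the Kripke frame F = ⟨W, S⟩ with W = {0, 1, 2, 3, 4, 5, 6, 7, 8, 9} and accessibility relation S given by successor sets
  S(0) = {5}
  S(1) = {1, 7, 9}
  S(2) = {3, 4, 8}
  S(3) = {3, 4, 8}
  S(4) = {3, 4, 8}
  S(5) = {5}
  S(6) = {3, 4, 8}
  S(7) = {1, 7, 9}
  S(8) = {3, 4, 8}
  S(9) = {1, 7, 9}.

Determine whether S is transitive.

Transitive: yes — every two-step S-path is closed by a direct edge.

Yes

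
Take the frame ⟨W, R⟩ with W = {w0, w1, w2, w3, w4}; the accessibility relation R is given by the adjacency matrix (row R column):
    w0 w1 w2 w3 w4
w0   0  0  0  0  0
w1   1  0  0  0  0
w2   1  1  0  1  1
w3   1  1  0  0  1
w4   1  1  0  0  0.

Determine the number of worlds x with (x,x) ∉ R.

Enumerating: w0, w1, w2, w3, w4.

5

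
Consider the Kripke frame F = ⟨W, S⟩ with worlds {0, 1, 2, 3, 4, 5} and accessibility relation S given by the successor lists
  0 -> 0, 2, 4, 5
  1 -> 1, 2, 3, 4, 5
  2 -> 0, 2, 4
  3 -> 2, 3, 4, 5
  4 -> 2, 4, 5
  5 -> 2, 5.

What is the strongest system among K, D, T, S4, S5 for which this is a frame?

Serial (axiom D): yes — every world has a successor (e.g. 0 S 0).
Reflexive (axiom T): yes — every world is S-related to itself.
Transitive (axiom 4): no — 1 S 2 and 2 S 0, but not 1 S 0.
Euclidean (axiom 5): no — 0 S 2 and 0 S 5, but not 2 S 5.
So F validates K, D, T; S4 would additionally require S to be transitive. The strongest is T.

T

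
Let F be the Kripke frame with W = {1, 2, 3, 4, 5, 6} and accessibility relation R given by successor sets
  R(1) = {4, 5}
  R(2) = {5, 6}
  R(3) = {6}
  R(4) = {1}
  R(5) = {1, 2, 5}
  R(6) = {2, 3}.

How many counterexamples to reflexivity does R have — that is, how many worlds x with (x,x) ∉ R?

5

Enumerating: 1, 2, 3, 4, 6.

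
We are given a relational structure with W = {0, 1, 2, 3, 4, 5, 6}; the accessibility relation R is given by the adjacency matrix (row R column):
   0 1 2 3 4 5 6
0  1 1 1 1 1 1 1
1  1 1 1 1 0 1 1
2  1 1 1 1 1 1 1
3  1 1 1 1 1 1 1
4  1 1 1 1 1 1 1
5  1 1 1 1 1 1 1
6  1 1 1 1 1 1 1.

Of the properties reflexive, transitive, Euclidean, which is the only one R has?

Reflexive: yes — every world is R-related to itself.
Transitive: no — 1 R 0 and 0 R 4, but not 1 R 4.
Euclidean: no — 0 R 1 and 0 R 4, but not 1 R 4.
Only reflexive holds.

reflexive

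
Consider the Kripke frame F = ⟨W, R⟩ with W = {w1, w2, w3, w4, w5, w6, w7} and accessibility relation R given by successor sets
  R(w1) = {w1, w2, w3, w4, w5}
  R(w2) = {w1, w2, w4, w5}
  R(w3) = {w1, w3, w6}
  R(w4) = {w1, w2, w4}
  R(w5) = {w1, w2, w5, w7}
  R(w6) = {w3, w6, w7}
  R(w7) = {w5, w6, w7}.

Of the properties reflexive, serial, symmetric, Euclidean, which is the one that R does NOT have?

Euclidean

Reflexive: yes — every world is R-related to itself.
Serial: yes — every world has a successor (e.g. w1 R w1).
Symmetric: yes — every pair in R has its reverse in R.
Euclidean: no — w1 R w2 and w1 R w3, but not w2 R w3.
Only Euclidean fails.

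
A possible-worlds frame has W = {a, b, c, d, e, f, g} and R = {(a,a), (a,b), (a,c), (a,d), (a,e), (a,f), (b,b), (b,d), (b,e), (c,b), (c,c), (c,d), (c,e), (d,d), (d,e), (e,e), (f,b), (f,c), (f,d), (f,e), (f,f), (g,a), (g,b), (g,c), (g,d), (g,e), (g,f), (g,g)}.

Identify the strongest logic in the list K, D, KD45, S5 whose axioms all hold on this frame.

D

Serial (axiom D): yes — every world has a successor (e.g. a R a).
Euclidean (axiom 5): no — a R b and a R c, but not b R c.
Transitive (axiom 4): yes — every two-step R-path is closed by a direct edge.
Reflexive (axiom T): yes — every world is R-related to itself.
So F validates K, D; KD45 would additionally require R to be Euclidean. The strongest is D.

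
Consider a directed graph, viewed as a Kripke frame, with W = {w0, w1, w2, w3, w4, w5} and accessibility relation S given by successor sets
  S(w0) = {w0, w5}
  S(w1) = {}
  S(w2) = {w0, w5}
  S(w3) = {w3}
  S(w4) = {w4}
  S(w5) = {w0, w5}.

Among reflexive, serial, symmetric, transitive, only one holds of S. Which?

Reflexive: no — w1 is not related to itself.
Serial: no — w1 has no S-successor.
Symmetric: no — w2 S w0 but not w0 S w2.
Transitive: yes — every two-step S-path is closed by a direct edge.
Only transitive holds.

transitive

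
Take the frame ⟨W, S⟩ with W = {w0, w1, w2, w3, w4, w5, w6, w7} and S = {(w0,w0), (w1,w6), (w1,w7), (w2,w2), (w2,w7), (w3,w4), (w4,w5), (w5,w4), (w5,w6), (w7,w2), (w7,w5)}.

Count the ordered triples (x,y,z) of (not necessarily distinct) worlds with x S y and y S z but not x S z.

10

Enumerating: (w1,w7,w2), (w1,w7,w5), (w2,w7,w5), (w3,w4,w5), (w4,w5,w4), (w4,w5,w6), (w5,w4,w5), (w7,w2,w7), (w7,w5,w4), (w7,w5,w6).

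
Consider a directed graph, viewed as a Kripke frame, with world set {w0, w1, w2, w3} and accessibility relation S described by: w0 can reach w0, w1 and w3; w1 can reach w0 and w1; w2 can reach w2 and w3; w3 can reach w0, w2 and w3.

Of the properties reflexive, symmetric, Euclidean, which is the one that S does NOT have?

Reflexive: yes — every world is S-related to itself.
Symmetric: yes — every pair in S has its reverse in S.
Euclidean: no — w0 S w1 and w0 S w3, but not w1 S w3.
Only Euclidean fails.

Euclidean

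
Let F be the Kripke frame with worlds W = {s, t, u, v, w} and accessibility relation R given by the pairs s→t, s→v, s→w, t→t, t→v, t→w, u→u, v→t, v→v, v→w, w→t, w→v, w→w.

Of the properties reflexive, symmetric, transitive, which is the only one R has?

transitive

Reflexive: no — s is not related to itself.
Symmetric: no — s R t but not t R s.
Transitive: yes — every two-step R-path is closed by a direct edge.
Only transitive holds.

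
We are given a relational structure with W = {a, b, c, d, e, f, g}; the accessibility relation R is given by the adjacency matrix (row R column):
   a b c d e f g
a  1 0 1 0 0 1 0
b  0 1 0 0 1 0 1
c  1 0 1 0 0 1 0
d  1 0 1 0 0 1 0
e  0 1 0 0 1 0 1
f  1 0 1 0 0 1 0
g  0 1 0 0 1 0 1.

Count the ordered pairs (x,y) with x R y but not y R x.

3

Enumerating: (d,a), (d,c), (d,f).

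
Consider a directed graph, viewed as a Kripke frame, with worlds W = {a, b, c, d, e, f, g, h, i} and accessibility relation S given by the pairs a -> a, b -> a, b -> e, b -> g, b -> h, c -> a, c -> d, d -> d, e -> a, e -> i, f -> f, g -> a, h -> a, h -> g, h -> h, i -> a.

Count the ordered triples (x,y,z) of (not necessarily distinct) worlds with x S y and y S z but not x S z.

Enumerating: (b,e,i).

1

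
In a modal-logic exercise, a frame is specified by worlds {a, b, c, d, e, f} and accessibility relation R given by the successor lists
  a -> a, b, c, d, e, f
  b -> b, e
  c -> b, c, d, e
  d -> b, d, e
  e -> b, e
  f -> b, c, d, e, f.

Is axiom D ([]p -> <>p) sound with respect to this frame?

Yes

The schema D characterises exactly the serial frames.
Serial: yes — every world has a successor (e.g. a R a).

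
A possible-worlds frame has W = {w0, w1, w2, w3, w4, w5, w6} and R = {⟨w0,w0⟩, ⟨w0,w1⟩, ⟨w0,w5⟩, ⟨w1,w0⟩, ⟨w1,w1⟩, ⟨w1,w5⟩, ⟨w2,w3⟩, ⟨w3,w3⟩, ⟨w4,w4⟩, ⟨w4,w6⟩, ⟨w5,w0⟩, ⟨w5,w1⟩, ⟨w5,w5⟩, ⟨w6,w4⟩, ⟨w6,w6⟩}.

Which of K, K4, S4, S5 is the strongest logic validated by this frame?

Transitive (axiom 4): yes — every two-step R-path is closed by a direct edge.
Reflexive (axiom T): no — w2 is not related to itself.
Euclidean (axiom 5): yes — any two successors of a common world are R-related.
So F validates K, K4; S4 would additionally require R to be reflexive. The strongest is K4.

K4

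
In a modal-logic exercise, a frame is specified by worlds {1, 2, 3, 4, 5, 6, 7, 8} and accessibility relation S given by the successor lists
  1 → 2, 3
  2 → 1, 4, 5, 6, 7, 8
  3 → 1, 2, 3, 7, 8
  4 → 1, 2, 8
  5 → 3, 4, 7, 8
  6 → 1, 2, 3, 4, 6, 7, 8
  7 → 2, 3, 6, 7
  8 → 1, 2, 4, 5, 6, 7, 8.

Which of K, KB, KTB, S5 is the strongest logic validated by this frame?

Symmetric (axiom B): no — 2 S 5 but not 5 S 2.
Reflexive (axiom T): no — 1 is not related to itself.
Euclidean (axiom 5): no — 1 S 2 and 1 S 3, but not 2 S 3.
So F validates K; KB would additionally require S to be symmetric. The strongest is K.

K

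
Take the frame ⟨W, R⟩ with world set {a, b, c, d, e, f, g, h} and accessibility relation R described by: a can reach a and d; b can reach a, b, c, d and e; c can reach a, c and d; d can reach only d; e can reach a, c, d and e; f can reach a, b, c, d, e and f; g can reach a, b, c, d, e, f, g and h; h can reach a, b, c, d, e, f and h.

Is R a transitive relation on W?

Yes

Transitive: yes — every two-step R-path is closed by a direct edge.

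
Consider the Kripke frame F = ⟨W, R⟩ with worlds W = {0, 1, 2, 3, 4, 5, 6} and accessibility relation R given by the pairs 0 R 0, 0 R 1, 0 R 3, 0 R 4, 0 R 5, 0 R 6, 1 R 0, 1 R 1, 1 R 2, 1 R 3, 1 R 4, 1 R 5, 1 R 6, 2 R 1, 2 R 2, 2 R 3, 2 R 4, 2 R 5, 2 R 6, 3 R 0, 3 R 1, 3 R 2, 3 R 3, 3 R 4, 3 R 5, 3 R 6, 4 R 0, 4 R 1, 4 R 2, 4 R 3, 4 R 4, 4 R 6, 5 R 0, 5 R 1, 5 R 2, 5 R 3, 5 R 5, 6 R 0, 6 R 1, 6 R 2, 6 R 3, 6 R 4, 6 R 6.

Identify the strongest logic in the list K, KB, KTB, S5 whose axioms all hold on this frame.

Symmetric (axiom B): yes — every pair in R has its reverse in R.
Reflexive (axiom T): yes — every world is R-related to itself.
Euclidean (axiom 5): no — 0 R 4 and 0 R 5, but not 4 R 5.
So F validates K, KB, KTB; S5 would additionally require R to be Euclidean. The strongest is KTB.

KTB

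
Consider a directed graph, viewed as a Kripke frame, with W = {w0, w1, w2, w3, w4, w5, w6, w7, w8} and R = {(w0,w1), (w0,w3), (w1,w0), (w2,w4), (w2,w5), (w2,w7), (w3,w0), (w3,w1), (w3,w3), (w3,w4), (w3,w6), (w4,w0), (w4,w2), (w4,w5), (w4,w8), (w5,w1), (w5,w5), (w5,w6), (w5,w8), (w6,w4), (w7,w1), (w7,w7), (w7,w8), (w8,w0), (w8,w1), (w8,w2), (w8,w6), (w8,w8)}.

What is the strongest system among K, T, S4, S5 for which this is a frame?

K

Reflexive (axiom T): no — w0 is not related to itself.
Transitive (axiom 4): no — w0 R w3 and w3 R w4, but not w0 R w4.
Euclidean (axiom 5): no — w0 R w1 and w0 R w3, but not w1 R w3.
So F validates K; T would additionally require R to be reflexive. The strongest is K.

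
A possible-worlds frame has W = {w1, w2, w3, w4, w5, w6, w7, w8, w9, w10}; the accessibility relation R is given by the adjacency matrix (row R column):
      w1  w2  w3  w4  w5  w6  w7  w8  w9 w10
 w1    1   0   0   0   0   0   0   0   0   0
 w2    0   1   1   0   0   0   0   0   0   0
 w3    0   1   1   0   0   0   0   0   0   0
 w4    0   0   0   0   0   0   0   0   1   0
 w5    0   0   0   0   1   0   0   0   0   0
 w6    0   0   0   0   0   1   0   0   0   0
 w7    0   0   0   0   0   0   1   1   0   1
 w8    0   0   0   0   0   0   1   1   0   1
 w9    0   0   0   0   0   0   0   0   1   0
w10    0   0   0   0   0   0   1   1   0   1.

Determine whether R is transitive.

Transitive: yes — every two-step R-path is closed by a direct edge.

Yes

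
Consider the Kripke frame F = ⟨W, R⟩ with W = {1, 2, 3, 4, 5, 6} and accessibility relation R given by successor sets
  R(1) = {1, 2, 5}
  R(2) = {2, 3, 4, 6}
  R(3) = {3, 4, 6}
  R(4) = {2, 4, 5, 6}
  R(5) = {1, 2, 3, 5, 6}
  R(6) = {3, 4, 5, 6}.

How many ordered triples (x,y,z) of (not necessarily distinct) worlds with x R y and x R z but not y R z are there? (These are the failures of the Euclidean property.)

21

Enumerating: (1,2,1), (1,2,5), (2,3,2), (2,4,3), (2,6,2), (3,4,3), (4,2,5), (4,5,4), (4,6,2), (5,1,3), (5,1,6), (5,2,1), … and 9 more.
Total: 21.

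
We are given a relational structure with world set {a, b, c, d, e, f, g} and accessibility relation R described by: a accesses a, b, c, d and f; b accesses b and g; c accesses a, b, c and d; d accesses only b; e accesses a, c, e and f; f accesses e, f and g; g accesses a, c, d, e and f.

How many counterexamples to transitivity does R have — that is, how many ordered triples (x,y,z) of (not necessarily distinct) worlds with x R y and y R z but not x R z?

25

Enumerating: (a,b,g), (a,f,e), (a,f,g), (b,g,a), (b,g,c), (b,g,d), (b,g,e), (b,g,f), (c,a,f), (c,b,g), (d,b,g), (e,a,b), … and 13 more.
Total: 25.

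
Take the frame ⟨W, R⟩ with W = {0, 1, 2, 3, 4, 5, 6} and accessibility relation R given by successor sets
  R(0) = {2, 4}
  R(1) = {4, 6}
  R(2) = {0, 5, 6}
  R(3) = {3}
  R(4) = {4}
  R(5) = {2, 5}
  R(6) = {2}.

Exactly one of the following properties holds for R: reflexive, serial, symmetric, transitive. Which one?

serial

Reflexive: no — 0 is not related to itself.
Serial: yes — every world has a successor (e.g. 0 R 2).
Symmetric: no — 0 R 4 but not 4 R 0.
Transitive: no — 0 R 2 and 2 R 5, but not 0 R 5.
Only serial holds.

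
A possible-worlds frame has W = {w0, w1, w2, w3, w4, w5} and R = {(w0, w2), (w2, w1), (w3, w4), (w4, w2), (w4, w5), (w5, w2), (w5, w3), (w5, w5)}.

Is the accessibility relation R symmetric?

Symmetric: no — w0 R w2 but not w2 R w0.

No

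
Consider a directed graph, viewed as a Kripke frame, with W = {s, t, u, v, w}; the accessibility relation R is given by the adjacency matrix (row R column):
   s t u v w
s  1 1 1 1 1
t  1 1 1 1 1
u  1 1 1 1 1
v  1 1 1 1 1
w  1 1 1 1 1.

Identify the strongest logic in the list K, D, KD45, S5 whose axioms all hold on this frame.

S5

Serial (axiom D): yes — every world has a successor (e.g. s R s).
Euclidean (axiom 5): yes — any two successors of a common world are R-related.
Transitive (axiom 4): yes — every two-step R-path is closed by a direct edge.
Reflexive (axiom T): yes — every world is R-related to itself.
So F validates K, D, KD45, S5. The strongest is S5.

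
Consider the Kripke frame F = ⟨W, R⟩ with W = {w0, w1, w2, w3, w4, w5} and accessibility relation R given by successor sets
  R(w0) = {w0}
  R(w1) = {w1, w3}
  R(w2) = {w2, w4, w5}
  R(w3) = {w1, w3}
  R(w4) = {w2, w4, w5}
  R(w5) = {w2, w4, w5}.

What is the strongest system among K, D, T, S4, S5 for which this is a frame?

S5

Serial (axiom D): yes — every world has a successor (e.g. w0 R w0).
Reflexive (axiom T): yes — every world is R-related to itself.
Transitive (axiom 4): yes — every two-step R-path is closed by a direct edge.
Euclidean (axiom 5): yes — any two successors of a common world are R-related.
So F validates K, D, T, S4, S5. The strongest is S5.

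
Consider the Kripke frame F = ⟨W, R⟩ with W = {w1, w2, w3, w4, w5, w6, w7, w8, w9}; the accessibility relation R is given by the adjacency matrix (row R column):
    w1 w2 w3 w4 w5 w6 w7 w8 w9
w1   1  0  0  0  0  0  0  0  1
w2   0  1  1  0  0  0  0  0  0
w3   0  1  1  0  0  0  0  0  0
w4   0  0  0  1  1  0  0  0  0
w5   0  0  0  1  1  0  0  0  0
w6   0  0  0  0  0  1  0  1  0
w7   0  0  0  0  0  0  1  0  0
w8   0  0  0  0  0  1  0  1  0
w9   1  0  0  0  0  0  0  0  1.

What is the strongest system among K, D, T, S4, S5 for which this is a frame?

Serial (axiom D): yes — every world has a successor (e.g. w1 R w1).
Reflexive (axiom T): yes — every world is R-related to itself.
Transitive (axiom 4): yes — every two-step R-path is closed by a direct edge.
Euclidean (axiom 5): yes — any two successors of a common world are R-related.
So F validates K, D, T, S4, S5. The strongest is S5.

S5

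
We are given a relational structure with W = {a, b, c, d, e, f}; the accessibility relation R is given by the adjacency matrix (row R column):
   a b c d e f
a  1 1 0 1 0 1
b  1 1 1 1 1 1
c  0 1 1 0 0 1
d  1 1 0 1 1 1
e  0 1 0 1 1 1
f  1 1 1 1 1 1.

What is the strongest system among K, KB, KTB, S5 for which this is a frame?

Symmetric (axiom B): yes — every pair in R has its reverse in R.
Reflexive (axiom T): yes — every world is R-related to itself.
Euclidean (axiom 5): no — b R a and b R c, but not a R c.
So F validates K, KB, KTB; S5 would additionally require R to be Euclidean. The strongest is KTB.

KTB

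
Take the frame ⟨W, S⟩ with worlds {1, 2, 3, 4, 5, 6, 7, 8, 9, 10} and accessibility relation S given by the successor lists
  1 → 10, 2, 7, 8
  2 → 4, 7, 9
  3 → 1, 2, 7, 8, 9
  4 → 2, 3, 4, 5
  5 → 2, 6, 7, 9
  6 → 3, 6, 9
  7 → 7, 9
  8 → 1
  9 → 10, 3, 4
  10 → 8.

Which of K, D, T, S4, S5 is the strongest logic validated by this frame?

Serial (axiom D): yes — every world has a successor (e.g. 1 S 10).
Reflexive (axiom T): no — 1 is not related to itself.
Transitive (axiom 4): no — 1 S 2 and 2 S 4, but not 1 S 4.
Euclidean (axiom 5): no — 1 S 10 and 1 S 2, but not 10 S 2.
So F validates K, D; T would additionally require S to be reflexive. The strongest is D.

D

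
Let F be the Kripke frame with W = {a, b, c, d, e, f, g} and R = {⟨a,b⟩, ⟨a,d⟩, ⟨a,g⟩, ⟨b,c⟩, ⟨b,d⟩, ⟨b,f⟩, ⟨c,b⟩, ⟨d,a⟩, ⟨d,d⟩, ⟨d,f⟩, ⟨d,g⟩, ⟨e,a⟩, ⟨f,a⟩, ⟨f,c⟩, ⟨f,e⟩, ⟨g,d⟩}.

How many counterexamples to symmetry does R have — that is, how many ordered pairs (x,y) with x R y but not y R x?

9

Enumerating: (a,b), (a,g), (b,d), (b,f), (d,f), (e,a), (f,a), (f,c), (f,e).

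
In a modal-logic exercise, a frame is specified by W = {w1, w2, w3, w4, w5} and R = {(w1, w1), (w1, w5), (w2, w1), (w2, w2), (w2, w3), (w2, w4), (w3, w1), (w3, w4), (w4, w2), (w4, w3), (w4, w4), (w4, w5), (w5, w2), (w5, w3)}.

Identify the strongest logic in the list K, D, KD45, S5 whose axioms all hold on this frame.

Serial (axiom D): yes — every world has a successor (e.g. w1 R w1).
Euclidean (axiom 5): no — w2 R w1 and w2 R w3, but not w1 R w3.
Transitive (axiom 4): no — w1 R w5 and w5 R w2, but not w1 R w2.
Reflexive (axiom T): no — w3 is not related to itself.
So F validates K, D; KD45 would additionally require R to be Euclidean and transitive. The strongest is D.

D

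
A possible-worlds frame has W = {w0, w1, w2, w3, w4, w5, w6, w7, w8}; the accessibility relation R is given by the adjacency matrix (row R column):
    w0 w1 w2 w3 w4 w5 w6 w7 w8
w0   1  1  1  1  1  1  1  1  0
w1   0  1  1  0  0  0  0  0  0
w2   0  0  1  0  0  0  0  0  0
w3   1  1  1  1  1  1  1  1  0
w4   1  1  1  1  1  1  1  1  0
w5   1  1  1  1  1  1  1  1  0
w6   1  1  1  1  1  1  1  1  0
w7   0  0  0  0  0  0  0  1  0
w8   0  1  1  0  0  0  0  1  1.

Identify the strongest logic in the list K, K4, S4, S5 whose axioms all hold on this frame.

S4

Transitive (axiom 4): yes — every two-step R-path is closed by a direct edge.
Reflexive (axiom T): yes — every world is R-related to itself.
Euclidean (axiom 5): no — w0 R w1 and w0 R w3, but not w1 R w3.
So F validates K, K4, S4; S5 would additionally require R to be Euclidean. The strongest is S4.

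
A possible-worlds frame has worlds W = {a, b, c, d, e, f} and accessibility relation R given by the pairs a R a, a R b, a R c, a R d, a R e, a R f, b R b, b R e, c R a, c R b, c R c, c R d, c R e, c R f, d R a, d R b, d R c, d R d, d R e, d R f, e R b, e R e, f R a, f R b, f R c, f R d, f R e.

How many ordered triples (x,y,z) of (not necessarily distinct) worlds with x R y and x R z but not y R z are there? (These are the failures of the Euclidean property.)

Enumerating: (a,b,a), (a,b,c), (a,b,d), (a,b,f), (a,e,a), (a,e,c), (a,e,d), (a,e,f), (a,f,f), (c,b,a), (c,b,c), (c,b,d), … and 21 more.
Total: 33.

33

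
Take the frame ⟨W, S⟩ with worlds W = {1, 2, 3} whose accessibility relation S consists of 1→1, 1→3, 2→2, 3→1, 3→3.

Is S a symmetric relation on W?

Symmetric: yes — every pair in S has its reverse in S.

Yes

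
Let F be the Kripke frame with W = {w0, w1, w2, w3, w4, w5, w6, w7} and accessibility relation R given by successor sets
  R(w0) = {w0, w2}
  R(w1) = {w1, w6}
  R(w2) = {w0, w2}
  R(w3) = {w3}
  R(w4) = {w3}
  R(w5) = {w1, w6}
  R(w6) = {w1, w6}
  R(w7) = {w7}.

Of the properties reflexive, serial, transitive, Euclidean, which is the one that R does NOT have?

reflexive

Reflexive: no — w4 is not related to itself.
Serial: yes — every world has a successor (e.g. w0 R w0).
Transitive: yes — every two-step R-path is closed by a direct edge.
Euclidean: yes — any two successors of a common world are R-related.
Only reflexive fails.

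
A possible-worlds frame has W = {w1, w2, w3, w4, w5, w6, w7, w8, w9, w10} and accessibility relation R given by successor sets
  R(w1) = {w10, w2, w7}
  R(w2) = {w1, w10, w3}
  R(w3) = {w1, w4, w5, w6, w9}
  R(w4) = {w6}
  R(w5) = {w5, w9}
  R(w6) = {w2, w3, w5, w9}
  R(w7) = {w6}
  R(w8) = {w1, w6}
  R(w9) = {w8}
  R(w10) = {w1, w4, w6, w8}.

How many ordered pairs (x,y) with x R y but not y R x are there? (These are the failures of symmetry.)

19

Enumerating: (w1,w7), (w10,w4), (w10,w6), (w10,w8), (w2,w10), (w2,w3), (w3,w1), (w3,w4), (w3,w5), (w3,w9), (w4,w6), (w5,w9), … and 7 more.
Total: 19.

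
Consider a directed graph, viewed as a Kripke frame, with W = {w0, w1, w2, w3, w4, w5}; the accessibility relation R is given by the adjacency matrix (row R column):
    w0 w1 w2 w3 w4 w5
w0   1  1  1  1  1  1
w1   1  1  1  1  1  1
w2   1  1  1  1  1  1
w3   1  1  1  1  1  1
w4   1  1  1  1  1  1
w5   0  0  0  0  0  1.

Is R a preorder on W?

Yes

Reflexive: yes — every world is R-related to itself.
Transitive: yes — every two-step R-path is closed by a direct edge.
So R is a preorder.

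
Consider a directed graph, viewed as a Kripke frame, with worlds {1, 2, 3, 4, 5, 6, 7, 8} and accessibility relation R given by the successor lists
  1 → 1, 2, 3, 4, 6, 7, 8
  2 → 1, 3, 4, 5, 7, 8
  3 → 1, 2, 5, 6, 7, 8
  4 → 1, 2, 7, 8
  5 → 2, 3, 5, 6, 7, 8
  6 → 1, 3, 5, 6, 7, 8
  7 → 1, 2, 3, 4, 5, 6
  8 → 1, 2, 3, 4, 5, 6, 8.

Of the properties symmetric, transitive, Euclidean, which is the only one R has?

symmetric

Symmetric: yes — every pair in R has its reverse in R.
Transitive: no — 1 R 2 and 2 R 5, but not 1 R 5.
Euclidean: no — 1 R 2 and 1 R 6, but not 2 R 6.
Only symmetric holds.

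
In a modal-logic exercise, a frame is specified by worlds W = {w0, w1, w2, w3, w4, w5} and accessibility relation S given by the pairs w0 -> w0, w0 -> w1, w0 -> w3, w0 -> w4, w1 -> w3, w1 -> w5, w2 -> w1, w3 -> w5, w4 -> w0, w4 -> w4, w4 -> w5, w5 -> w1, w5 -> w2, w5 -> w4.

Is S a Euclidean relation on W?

No

Euclidean: no — w0 S w1 and w0 S w4, but not w1 S w4.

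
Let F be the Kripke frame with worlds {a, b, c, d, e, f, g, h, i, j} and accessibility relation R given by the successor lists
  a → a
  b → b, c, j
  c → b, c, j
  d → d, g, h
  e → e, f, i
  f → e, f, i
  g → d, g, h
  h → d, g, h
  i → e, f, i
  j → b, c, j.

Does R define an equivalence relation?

Yes

Reflexive: yes — every world is R-related to itself.
Symmetric: yes — every pair in R has its reverse in R.
Transitive: yes — every two-step R-path is closed by a direct edge.
So R is an equivalence relation.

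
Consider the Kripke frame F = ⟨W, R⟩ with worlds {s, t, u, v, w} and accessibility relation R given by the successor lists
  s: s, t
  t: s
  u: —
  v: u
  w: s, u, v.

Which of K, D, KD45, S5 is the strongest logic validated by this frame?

K

Serial (axiom D): no — u has no R-successor.
Euclidean (axiom 5): no — w R s and w R u, but not s R u.
Transitive (axiom 4): no — w R s and s R t, but not w R t.
Reflexive (axiom T): no — t is not related to itself.
So F validates K; D would additionally require R to be serial. The strongest is K.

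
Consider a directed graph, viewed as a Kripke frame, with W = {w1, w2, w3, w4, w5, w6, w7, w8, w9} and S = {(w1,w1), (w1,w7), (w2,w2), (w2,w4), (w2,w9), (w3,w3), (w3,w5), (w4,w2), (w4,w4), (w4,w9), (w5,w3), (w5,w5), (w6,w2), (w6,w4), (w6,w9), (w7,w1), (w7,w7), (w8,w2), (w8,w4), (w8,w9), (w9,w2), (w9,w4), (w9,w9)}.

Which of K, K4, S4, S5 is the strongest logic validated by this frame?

K4

Transitive (axiom 4): yes — every two-step S-path is closed by a direct edge.
Reflexive (axiom T): no — w6 is not related to itself.
Euclidean (axiom 5): yes — any two successors of a common world are S-related.
So F validates K, K4; S4 would additionally require S to be reflexive. The strongest is K4.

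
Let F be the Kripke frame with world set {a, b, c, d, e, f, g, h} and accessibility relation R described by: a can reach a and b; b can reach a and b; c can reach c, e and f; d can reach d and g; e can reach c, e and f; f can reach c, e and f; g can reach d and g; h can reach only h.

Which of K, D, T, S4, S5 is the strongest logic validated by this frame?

S5

Serial (axiom D): yes — every world has a successor (e.g. a R a).
Reflexive (axiom T): yes — every world is R-related to itself.
Transitive (axiom 4): yes — every two-step R-path is closed by a direct edge.
Euclidean (axiom 5): yes — any two successors of a common world are R-related.
So F validates K, D, T, S4, S5. The strongest is S5.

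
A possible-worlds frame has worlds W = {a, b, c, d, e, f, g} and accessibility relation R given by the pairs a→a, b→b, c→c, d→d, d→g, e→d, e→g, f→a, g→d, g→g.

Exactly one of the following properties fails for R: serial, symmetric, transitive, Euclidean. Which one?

symmetric

Serial: yes — every world has a successor (e.g. a R a).
Symmetric: no — e R d but not d R e.
Transitive: yes — every two-step R-path is closed by a direct edge.
Euclidean: yes — any two successors of a common world are R-related.
Only symmetric fails.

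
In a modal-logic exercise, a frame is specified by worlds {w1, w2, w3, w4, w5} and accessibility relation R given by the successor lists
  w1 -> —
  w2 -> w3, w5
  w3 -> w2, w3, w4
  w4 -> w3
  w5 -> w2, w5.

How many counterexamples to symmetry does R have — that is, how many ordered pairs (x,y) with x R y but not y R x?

R is symmetric; there are no such tuples.

0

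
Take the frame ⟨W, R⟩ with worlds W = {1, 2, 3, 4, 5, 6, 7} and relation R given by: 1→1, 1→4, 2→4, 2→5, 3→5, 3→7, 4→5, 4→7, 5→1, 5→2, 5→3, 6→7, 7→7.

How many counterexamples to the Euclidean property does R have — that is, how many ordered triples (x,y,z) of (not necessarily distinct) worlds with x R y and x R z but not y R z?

19

Enumerating: (1,4,1), (1,4,4), (2,4,4), (2,5,4), (2,5,5), (3,5,5), (3,5,7), (3,7,5), (4,5,5), (4,5,7), (4,7,5), (5,1,2), … and 7 more.
Total: 19.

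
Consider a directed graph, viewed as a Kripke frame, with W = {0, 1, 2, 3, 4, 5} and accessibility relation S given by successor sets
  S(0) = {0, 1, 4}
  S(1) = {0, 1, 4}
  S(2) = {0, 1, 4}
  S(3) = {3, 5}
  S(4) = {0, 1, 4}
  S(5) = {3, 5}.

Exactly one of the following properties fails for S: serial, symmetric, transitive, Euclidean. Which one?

symmetric

Serial: yes — every world has a successor (e.g. 0 S 0).
Symmetric: no — 2 S 0 but not 0 S 2.
Transitive: yes — every two-step S-path is closed by a direct edge.
Euclidean: yes — any two successors of a common world are S-related.
Only symmetric fails.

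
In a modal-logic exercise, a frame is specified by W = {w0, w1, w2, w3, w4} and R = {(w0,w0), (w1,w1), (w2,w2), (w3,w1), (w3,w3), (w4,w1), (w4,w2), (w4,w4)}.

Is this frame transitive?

Transitive: yes — every two-step R-path is closed by a direct edge.

Yes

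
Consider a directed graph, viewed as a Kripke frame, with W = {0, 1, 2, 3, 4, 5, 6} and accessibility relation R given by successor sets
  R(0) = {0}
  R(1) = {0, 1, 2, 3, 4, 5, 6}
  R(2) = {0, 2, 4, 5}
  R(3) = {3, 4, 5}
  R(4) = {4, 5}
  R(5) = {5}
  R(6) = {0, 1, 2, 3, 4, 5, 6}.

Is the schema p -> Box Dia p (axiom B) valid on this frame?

The schema B characterises exactly the symmetric frames.
Symmetric: no — 1 R 0 but not 0 R 1.

No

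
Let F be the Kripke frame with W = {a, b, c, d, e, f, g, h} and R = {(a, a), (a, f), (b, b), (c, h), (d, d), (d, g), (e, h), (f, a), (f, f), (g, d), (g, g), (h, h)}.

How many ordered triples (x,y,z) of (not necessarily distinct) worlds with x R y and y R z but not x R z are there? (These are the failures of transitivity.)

R is transitive; there are no such tuples.

0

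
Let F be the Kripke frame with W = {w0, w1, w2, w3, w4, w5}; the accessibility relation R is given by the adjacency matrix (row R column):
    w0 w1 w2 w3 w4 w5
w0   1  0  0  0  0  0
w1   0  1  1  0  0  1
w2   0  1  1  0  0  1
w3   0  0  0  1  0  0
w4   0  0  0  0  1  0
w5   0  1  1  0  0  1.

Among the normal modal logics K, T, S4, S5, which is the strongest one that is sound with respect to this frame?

Reflexive (axiom T): yes — every world is R-related to itself.
Transitive (axiom 4): yes — every two-step R-path is closed by a direct edge.
Euclidean (axiom 5): yes — any two successors of a common world are R-related.
So F validates K, T, S4, S5. The strongest is S5.

S5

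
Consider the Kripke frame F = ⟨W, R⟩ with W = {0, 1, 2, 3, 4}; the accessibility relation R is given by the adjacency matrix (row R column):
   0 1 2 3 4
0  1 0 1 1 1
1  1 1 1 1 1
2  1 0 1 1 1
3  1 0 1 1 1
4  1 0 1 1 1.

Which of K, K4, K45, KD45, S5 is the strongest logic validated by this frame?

Transitive (axiom 4): yes — every two-step R-path is closed by a direct edge.
Euclidean (axiom 5): no — 1 R 0 and 1 R 1, but not 0 R 1.
Serial (axiom D): yes — every world has a successor (e.g. 0 R 0).
Reflexive (axiom T): yes — every world is R-related to itself.
So F validates K, K4; K45 would additionally require R to be Euclidean. The strongest is K4.

K4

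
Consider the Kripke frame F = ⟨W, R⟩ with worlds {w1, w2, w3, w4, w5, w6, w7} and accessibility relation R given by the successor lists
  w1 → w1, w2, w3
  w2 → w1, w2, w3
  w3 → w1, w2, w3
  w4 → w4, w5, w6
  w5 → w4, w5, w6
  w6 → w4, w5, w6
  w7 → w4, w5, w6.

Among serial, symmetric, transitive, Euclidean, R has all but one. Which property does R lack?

Serial: yes — every world has a successor (e.g. w1 R w1).
Symmetric: no — w7 R w4 but not w4 R w7.
Transitive: yes — every two-step R-path is closed by a direct edge.
Euclidean: yes — any two successors of a common world are R-related.
Only symmetric fails.

symmetric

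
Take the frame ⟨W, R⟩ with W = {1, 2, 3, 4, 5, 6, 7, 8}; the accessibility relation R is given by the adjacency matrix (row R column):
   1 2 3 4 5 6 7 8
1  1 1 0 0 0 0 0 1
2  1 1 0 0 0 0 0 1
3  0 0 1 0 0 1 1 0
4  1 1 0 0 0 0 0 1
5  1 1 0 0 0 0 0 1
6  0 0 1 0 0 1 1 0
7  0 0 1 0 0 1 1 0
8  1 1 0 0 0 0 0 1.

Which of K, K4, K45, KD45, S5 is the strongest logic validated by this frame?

Transitive (axiom 4): yes — every two-step R-path is closed by a direct edge.
Euclidean (axiom 5): yes — any two successors of a common world are R-related.
Serial (axiom D): yes — every world has a successor (e.g. 1 R 1).
Reflexive (axiom T): no — 4 is not related to itself.
So F validates K, K4, K45, KD45; S5 would additionally require R to be reflexive. The strongest is KD45.

KD45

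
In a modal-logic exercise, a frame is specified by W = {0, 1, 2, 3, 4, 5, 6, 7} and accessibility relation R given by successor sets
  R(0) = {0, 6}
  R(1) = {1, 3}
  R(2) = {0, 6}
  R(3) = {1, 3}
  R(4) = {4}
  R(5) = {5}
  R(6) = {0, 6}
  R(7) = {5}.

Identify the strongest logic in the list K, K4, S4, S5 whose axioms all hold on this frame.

K4

Transitive (axiom 4): yes — every two-step R-path is closed by a direct edge.
Reflexive (axiom T): no — 2 is not related to itself.
Euclidean (axiom 5): yes — any two successors of a common world are R-related.
So F validates K, K4; S4 would additionally require R to be reflexive. The strongest is K4.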